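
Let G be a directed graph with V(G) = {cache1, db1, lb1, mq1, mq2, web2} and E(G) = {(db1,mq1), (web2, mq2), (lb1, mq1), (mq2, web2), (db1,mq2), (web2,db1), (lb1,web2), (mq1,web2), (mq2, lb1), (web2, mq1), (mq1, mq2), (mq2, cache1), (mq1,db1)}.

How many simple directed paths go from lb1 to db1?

5

lb1→mq1→db1
lb1→mq1→mq2→web2→db1
lb1→mq1→web2→db1
lb1→web2→db1
lb1→web2→mq1→db1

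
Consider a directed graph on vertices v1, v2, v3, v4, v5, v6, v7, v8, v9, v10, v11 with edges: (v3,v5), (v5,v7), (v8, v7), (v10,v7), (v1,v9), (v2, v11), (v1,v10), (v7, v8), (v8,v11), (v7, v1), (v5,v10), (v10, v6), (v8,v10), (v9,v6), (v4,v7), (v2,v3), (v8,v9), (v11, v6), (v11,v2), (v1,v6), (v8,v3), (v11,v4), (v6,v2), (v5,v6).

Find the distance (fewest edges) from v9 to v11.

3

Distance 0: v9.
Distance 1: v6.
Distance 2: v2.
Distance 3: v3, v11 — contains v11.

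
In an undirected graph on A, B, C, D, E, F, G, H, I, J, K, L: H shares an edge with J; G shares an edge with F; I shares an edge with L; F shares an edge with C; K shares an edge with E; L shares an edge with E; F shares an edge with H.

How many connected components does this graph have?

5

From A: component {A}.
From B: component {B}.
From C: component {C, F, G, H, J}.
From D: component {D}.
From E: component {E, I, K, L}.
That's 5 components.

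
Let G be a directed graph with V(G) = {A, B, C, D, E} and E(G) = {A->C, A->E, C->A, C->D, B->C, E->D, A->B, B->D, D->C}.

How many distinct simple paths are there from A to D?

A→B→C→D
A→B→D
A→C→D
A→E→D

4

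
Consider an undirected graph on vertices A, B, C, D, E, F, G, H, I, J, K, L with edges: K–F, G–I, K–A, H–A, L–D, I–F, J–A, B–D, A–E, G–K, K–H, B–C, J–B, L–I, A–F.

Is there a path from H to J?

Explore from H.
Distance 1: reach A, K.
Distance 2: reach E, F, G, J.
Found J.

Yes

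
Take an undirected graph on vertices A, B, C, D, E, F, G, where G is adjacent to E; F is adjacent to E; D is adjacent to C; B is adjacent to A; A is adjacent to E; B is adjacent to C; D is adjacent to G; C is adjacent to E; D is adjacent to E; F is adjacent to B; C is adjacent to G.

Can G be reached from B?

Yes

Explore from B.
Distance 1: reach A, C, F.
Distance 2: reach D, E, G.
Found G.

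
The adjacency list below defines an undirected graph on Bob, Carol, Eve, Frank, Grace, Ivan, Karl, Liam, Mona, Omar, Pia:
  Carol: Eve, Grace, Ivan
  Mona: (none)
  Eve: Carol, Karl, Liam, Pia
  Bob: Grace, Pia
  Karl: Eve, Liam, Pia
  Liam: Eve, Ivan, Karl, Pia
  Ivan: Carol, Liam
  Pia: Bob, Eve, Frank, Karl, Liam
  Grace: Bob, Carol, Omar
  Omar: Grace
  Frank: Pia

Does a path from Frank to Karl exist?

Yes

Explore from Frank.
Distance 1: reach Pia.
Distance 2: reach Bob, Eve, Karl, Liam.
Found Karl.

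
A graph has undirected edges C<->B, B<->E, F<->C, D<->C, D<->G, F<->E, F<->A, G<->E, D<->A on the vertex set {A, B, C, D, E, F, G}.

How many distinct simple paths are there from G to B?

7

G–D–A–F–C–B
G–D–A–F–E–B
G–D–C–B
G–D–C–F–E–B
G–E–B
G–E–F–A–D–C–B
G–E–F–C–B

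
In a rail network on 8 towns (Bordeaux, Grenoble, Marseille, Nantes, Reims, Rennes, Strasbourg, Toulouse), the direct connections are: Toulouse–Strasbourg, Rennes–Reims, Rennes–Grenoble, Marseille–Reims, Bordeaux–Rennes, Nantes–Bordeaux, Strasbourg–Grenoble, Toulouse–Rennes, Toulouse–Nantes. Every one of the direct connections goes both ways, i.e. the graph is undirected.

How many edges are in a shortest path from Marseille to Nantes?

4

Distance 0: Marseille.
Distance 1: Reims.
Distance 2: Rennes.
Distance 3: Bordeaux, Grenoble, Toulouse.
Distance 4: Nantes, Strasbourg — contains Nantes.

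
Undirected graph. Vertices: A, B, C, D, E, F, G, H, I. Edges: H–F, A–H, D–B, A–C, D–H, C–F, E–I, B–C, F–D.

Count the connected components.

3

From A: component {A, B, C, D, F, H}.
From E: component {E, I}.
From G: component {G}.
That's 3 components.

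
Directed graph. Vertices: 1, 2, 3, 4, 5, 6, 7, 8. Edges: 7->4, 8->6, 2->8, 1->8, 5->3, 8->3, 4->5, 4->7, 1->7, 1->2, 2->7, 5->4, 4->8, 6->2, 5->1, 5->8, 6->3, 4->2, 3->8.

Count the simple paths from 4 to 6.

4→2→8→6
4→5→1→2→8→6
4→5→1→8→6
4→5→3→8→6
4→5→8→6
4→8→6

6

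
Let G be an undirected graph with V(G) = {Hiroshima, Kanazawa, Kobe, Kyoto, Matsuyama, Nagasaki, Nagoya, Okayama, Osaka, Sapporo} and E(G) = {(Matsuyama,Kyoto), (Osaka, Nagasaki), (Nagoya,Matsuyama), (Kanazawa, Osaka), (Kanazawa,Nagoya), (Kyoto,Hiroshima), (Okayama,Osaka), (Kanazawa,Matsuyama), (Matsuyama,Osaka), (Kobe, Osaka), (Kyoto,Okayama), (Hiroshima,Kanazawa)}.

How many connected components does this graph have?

2

From Hiroshima: component {Hiroshima, Kanazawa, Kobe, Kyoto, Matsuyama, Nagasaki, Nagoya, Okayama, Osaka}.
From Sapporo: component {Sapporo}.
That's 2 components.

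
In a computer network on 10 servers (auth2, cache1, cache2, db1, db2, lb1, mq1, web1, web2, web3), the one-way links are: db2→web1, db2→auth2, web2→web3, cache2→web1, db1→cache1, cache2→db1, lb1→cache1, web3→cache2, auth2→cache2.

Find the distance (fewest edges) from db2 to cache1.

4

Distance 0: db2.
Distance 1: auth2, web1.
Distance 2: cache2.
Distance 3: db1.
Distance 4: cache1 — contains cache1.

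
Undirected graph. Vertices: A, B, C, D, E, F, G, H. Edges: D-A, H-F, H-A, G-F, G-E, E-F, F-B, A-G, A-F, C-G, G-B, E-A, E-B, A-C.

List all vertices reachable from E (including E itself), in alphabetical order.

Start at E.
Its neighbours: A, B, F, G.
Then their neighbours: C, D, H.
Every vertex is now reached.

A, B, C, D, E, F, G, H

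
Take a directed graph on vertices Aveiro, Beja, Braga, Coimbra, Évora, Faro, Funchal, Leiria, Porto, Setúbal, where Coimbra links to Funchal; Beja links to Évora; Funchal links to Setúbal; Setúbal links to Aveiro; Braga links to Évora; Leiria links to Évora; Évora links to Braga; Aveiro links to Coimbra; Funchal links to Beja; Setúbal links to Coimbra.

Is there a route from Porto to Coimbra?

No

Porto has no outgoing edges, so nothing is reachable from it.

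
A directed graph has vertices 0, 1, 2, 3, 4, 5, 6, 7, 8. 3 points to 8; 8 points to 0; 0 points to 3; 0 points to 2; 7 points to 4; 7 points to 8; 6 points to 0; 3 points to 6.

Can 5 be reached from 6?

Explore from 6.
Distance 1: reach 0.
Distance 2: reach 2, 3.
Distance 3: reach 8.
The search from 6 is exhausted; no directed path reaches 5.

No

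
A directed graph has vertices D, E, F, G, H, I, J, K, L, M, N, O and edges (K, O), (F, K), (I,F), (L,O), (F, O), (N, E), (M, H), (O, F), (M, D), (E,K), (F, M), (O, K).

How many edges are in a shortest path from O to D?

3

Distance 0: O.
Distance 1: F, K.
Distance 2: M.
Distance 3: D, H — contains D.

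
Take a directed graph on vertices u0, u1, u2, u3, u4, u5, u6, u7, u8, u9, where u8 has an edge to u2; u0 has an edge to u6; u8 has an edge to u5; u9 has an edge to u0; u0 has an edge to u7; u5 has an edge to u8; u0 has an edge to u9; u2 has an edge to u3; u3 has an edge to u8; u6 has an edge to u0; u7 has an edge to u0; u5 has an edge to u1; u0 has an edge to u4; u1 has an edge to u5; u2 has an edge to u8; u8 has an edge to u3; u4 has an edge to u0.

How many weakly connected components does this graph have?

2

From u0: component {u0, u4, u6, u7, u9}.
From u1: component {u1, u2, u3, u5, u8}.
That's 2 components.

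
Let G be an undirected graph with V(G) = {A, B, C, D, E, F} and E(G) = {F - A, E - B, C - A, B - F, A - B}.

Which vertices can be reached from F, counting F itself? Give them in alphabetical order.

Start at F.
Its neighbours: A, B.
Then their neighbours: C, E.
Nothing further is reachable.

A, B, C, E, F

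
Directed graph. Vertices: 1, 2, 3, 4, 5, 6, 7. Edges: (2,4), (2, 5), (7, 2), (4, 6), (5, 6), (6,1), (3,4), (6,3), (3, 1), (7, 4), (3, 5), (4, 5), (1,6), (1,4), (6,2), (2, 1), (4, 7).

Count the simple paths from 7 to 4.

7→2→1→4
7→2→1→6→3→4
7→2→4
7→2→5→6→1→4
7→2→5→6→3→1→4
7→2→5→6→3→4
7→4

7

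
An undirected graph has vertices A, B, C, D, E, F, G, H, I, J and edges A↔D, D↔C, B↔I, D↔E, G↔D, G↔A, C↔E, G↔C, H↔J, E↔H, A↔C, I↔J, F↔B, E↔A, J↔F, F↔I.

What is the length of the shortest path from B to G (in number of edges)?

6

Distance 0: B.
Distance 1: F, I.
Distance 2: J.
Distance 3: H.
Distance 4: E.
Distance 5: A, C, D.
Distance 6: G — contains G.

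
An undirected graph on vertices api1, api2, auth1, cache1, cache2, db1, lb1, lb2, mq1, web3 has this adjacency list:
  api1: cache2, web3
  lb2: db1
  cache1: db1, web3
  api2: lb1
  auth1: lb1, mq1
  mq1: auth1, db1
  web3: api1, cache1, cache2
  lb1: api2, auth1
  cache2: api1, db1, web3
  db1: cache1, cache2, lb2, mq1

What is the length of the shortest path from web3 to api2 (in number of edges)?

Distance 0: web3.
Distance 1: api1, cache1, cache2.
Distance 2: db1.
Distance 3: lb2, mq1.
Distance 4: auth1.
Distance 5: lb1.
Distance 6: api2 — contains api2.

6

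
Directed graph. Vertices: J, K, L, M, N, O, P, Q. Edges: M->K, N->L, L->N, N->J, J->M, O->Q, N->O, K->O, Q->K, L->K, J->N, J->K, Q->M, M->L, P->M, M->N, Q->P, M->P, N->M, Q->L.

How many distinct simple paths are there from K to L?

5

K→O→Q→L
K→O→Q→M→L
K→O→Q→M→N→L
K→O→Q→P→M→L
K→O→Q→P→M→N→L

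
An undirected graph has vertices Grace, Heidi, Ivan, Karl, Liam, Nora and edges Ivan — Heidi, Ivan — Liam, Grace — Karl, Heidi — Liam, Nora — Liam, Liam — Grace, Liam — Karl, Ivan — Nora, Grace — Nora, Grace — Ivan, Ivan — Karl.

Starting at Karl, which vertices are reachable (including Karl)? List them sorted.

Start at Karl.
Its neighbours: Grace, Ivan, Liam.
Then their neighbours: Heidi, Nora.
Every vertex is now reached.

Grace, Heidi, Ivan, Karl, Liam, Nora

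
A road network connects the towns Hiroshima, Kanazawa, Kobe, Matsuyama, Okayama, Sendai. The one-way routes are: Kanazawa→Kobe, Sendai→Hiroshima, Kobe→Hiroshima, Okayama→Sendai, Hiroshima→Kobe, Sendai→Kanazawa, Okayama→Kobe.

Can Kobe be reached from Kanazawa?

Yes

Explore from Kanazawa.
Distance 1: reach Kobe.
Found Kobe.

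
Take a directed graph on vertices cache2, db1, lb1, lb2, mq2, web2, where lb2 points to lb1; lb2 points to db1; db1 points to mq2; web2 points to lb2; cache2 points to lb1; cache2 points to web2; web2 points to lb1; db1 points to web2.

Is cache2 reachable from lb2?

Explore from lb2.
Distance 1: reach db1, lb1.
Distance 2: reach mq2, web2.
The search from lb2 is exhausted; no directed path reaches cache2.

No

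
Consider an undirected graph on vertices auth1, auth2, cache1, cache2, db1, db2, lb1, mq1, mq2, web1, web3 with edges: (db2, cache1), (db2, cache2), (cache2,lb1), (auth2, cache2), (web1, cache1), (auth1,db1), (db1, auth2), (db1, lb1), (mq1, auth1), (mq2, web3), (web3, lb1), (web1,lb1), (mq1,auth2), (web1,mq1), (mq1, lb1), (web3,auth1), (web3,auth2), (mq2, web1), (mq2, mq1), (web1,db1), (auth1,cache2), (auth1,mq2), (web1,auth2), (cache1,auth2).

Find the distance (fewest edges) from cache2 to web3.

Distance 0: cache2.
Distance 1: auth1, auth2, db2, lb1.
Distance 2: cache1, db1, mq1, mq2, web1, web3 — contains web3.

2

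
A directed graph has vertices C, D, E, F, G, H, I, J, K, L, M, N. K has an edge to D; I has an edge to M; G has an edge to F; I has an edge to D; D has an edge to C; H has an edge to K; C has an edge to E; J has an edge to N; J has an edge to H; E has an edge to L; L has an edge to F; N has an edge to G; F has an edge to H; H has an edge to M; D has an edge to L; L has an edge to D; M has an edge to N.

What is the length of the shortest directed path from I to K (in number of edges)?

5

Distance 0: I.
Distance 1: D, M.
Distance 2: C, L, N.
Distance 3: E, F, G.
Distance 4: H.
Distance 5: K — contains K.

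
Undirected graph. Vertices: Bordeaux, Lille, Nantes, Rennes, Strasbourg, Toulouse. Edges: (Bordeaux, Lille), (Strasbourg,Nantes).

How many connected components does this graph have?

4

From Bordeaux: component {Bordeaux, Lille}.
From Nantes: component {Nantes, Strasbourg}.
From Rennes: component {Rennes}.
From Toulouse: component {Toulouse}.
That's 4 components.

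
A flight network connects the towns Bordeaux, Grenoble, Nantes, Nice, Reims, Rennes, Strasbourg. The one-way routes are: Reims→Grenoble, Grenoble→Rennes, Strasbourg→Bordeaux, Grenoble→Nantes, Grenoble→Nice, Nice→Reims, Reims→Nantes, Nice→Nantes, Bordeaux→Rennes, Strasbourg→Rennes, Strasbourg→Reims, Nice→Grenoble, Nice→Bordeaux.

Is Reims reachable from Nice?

Yes

Explore from Nice.
Distance 1: reach Bordeaux, Grenoble, Nantes, Reims.
Found Reims.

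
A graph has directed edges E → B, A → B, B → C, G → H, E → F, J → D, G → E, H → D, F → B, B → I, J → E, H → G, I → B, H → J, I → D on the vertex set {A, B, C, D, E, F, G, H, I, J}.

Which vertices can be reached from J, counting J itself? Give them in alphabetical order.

B, C, D, E, F, I, J

Start at J.
Its neighbours: D, E.
Then their neighbours: B, F.
Then next layer: C, I.
Nothing further is reachable.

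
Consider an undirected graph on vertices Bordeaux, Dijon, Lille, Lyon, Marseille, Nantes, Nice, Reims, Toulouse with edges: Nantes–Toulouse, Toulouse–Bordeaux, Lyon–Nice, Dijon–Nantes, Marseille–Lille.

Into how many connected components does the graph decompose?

4

From Bordeaux: component {Bordeaux, Dijon, Nantes, Toulouse}.
From Lille: component {Lille, Marseille}.
From Lyon: component {Lyon, Nice}.
From Reims: component {Reims}.
That's 4 components.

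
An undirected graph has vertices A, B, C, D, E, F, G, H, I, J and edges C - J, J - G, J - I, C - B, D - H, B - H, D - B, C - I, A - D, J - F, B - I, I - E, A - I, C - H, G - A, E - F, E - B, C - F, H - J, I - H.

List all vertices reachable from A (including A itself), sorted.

A, B, C, D, E, F, G, H, I, J

Start at A.
Its neighbours: D, G, I.
Then their neighbours: B, C, E, H, J.
Then next layer: F.
Every vertex is now reached.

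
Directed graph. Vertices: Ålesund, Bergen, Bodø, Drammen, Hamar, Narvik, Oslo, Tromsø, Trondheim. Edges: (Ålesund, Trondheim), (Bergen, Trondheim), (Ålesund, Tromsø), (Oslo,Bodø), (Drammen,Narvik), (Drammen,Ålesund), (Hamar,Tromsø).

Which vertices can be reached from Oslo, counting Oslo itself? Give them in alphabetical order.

Bodø, Oslo

Start at Oslo.
Its neighbours: Bodø.
Nothing further is reachable.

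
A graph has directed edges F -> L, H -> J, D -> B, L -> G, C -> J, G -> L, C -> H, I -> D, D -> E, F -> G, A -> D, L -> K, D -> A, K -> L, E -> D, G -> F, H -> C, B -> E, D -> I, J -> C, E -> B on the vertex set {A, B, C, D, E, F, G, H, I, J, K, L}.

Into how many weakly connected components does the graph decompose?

3

From A: component {A, B, D, E, I}.
From C: component {C, H, J}.
From F: component {F, G, K, L}.
That's 3 components.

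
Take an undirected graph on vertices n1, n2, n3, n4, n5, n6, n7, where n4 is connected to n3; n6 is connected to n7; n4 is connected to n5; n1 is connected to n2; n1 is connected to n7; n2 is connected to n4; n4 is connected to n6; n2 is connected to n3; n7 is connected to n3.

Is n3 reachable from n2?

Yes

Explore from n2.
Distance 1: reach n1, n3, n4.
Found n3.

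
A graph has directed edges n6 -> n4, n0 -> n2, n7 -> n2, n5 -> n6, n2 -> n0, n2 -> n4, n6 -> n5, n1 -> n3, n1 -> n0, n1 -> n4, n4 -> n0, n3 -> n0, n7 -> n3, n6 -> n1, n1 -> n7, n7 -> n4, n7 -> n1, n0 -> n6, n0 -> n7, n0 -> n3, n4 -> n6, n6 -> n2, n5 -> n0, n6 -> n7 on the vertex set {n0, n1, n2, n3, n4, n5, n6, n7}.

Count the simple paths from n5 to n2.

n5→n0→n2
n5→n0→n6→n1→n7→n2
n5→n0→n6→n2
n5→n0→n6→n7→n2
n5→n0→n7→n1→n4→n6→n2
n5→n0→n7→n2
n5→n0→n7→n4→n6→n2
n5→n6→n1→n0→n2
... and 17 more.

25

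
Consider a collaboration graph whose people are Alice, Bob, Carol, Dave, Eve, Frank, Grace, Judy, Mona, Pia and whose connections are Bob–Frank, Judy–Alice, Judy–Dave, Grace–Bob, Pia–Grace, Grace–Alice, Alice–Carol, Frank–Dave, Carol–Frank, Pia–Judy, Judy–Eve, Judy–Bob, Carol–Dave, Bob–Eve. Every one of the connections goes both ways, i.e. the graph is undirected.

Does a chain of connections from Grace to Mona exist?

Explore from Grace.
Distance 1: reach Alice, Bob, Pia.
Distance 2: reach Carol, Eve, Frank, Judy.
Distance 3: reach Dave.
The search is exhausted without reaching Mona; it lies in a different component.

No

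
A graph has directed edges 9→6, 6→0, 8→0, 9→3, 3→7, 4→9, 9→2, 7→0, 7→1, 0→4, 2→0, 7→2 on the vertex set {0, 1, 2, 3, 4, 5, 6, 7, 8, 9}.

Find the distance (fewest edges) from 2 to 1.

6

Distance 0: 2.
Distance 1: 0.
Distance 2: 4.
Distance 3: 9.
Distance 4: 3, 6.
Distance 5: 7.
Distance 6: 1 — contains 1.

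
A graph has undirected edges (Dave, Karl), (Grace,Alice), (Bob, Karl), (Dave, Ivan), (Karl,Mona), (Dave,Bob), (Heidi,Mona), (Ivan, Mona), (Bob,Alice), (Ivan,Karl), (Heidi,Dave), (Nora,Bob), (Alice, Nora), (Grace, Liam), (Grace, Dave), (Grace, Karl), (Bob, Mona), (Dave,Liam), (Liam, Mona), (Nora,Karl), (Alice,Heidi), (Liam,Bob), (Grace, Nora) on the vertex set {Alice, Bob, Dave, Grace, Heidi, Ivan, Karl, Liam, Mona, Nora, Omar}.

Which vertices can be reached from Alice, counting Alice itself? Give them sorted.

Start at Alice.
Its neighbours: Bob, Grace, Heidi, Nora.
Then their neighbours: Dave, Karl, Liam, Mona.
Then next layer: Ivan.
Nothing further is reachable.

Alice, Bob, Dave, Grace, Heidi, Ivan, Karl, Liam, Mona, Nora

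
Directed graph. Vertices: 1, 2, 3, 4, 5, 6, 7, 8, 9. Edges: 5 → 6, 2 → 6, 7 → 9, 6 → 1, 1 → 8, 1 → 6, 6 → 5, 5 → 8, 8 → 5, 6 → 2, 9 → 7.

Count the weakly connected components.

From 1: component {1, 2, 5, 6, 8}.
From 3: component {3}.
From 4: component {4}.
From 7: component {7, 9}.
That's 4 components.

4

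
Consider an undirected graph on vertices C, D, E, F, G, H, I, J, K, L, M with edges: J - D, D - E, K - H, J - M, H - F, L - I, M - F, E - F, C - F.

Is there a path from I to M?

No

Explore from I.
Distance 1: reach L.
The search is exhausted without reaching M; it lies in a different component.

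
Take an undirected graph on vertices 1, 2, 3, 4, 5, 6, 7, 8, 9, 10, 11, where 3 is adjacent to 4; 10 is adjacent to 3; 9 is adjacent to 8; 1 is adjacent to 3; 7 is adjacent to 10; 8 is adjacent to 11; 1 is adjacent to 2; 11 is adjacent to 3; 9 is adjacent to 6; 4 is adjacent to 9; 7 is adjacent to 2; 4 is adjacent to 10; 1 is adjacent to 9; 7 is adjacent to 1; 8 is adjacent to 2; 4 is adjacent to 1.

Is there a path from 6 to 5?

Explore from 6.
Distance 1: reach 9.
Distance 2: reach 1, 4, 8.
Distance 3: reach 2, 3, 7, 10, 11.
The search is exhausted without reaching 5; it lies in a different component.

No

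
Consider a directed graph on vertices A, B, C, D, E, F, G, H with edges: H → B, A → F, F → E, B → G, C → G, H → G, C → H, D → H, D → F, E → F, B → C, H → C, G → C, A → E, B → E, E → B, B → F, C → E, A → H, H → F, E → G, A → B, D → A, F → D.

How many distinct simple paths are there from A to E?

A→B→C→E
A→B→C→H→F→E
A→B→E
A→B→F→D→H→C→E
A→B→F→D→H→G→C→E
A→B→F→E
A→B→G→C→E
A→B→G→C→H→F→E
... and 14 more.

22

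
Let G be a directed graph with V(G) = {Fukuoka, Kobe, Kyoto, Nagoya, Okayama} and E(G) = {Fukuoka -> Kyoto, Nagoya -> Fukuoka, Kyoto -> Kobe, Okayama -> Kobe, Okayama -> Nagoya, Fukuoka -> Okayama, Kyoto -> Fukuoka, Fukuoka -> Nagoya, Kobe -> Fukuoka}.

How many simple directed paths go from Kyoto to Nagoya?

4

Kyoto→Fukuoka→Nagoya
Kyoto→Fukuoka→Okayama→Nagoya
Kyoto→Kobe→Fukuoka→Nagoya
Kyoto→Kobe→Fukuoka→Okayama→Nagoya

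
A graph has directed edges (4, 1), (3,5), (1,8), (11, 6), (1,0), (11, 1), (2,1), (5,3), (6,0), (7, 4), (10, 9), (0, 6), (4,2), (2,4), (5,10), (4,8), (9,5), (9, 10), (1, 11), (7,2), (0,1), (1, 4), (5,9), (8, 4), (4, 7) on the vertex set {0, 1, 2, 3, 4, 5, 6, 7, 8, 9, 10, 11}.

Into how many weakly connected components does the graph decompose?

2

From 0: component {0, 1, 2, 4, 6, 7, 8, 11}.
From 3: component {3, 5, 9, 10}.
That's 2 components.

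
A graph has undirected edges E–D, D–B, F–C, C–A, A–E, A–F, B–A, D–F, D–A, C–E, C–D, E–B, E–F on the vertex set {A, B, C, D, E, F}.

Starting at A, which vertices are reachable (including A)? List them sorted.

A, B, C, D, E, F

Start at A.
Its neighbours: B, C, D, E, F.
Every vertex is now reached.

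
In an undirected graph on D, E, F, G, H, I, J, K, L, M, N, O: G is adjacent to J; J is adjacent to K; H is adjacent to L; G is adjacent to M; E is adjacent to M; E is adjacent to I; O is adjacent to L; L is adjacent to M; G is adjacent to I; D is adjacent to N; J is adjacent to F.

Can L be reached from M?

Explore from M.
Distance 1: reach E, G, L.
Found L.

Yes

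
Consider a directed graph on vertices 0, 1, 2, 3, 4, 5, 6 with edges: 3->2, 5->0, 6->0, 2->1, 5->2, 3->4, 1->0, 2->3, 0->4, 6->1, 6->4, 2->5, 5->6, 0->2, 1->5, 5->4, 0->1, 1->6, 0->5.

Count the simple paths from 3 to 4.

3→2→1→0→4
3→2→1→0→5→4
3→2→1→0→5→6→4
3→2→1→5→0→4
3→2→1→5→4
3→2→1→5→6→0→4
3→2→1→5→6→4
3→2→1→6→0→4
... and 9 more.

17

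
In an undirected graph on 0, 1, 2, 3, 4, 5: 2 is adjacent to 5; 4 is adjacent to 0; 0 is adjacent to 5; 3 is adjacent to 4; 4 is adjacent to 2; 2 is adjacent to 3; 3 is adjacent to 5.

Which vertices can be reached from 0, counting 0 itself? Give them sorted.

Start at 0.
Its neighbours: 4, 5.
Then their neighbours: 2, 3.
Nothing further is reachable.

0, 2, 3, 4, 5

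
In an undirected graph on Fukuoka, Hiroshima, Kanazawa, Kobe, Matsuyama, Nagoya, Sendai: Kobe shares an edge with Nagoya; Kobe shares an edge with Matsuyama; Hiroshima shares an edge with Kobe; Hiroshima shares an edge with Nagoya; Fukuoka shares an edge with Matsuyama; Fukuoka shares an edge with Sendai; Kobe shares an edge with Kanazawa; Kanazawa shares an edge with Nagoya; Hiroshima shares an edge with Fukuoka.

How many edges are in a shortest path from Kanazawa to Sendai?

Distance 0: Kanazawa.
Distance 1: Kobe, Nagoya.
Distance 2: Hiroshima, Matsuyama.
Distance 3: Fukuoka.
Distance 4: Sendai — contains Sendai.

4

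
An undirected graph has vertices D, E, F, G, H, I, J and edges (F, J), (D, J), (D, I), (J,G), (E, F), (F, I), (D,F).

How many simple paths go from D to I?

D–F–I
D–I
D–J–F–I

3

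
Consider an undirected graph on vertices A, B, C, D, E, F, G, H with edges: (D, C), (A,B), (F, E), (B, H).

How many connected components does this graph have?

From A: component {A, B, H}.
From C: component {C, D}.
From E: component {E, F}.
From G: component {G}.
That's 4 components.

4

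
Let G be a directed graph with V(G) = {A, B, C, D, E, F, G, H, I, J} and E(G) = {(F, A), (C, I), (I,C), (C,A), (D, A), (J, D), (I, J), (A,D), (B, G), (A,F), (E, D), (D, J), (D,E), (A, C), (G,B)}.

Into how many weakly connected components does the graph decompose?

3

From A: component {A, C, D, E, F, I, J}.
From B: component {B, G}.
From H: component {H}.
That's 3 components.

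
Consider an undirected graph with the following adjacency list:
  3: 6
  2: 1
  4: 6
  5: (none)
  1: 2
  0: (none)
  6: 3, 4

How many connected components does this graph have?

From 0: component {0}.
From 1: component {1, 2}.
From 3: component {3, 4, 6}.
From 5: component {5}.
That's 4 components.

4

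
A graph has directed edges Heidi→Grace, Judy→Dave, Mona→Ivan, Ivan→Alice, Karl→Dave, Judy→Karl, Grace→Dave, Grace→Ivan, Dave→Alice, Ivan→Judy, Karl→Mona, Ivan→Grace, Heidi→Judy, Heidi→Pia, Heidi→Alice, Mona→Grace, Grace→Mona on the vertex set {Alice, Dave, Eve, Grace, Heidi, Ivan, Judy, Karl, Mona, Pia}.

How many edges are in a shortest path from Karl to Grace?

Distance 0: Karl.
Distance 1: Dave, Mona.
Distance 2: Alice, Grace, Ivan — contains Grace.

2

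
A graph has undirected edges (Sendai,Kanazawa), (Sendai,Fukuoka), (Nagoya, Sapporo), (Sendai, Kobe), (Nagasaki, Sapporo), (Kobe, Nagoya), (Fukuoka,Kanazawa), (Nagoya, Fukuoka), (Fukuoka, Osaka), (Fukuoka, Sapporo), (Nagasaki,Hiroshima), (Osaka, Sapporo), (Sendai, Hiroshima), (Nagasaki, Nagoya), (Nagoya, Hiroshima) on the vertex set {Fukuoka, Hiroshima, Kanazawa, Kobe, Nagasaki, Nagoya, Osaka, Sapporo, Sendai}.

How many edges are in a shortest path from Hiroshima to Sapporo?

2

Distance 0: Hiroshima.
Distance 1: Nagasaki, Nagoya, Sendai.
Distance 2: Fukuoka, Kanazawa, Kobe, Sapporo — contains Sapporo.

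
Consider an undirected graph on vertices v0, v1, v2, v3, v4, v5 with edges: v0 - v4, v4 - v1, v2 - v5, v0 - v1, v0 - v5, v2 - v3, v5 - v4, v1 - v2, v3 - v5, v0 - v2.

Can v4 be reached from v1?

Yes

Explore from v1.
Distance 1: reach v0, v2, v4.
Found v4.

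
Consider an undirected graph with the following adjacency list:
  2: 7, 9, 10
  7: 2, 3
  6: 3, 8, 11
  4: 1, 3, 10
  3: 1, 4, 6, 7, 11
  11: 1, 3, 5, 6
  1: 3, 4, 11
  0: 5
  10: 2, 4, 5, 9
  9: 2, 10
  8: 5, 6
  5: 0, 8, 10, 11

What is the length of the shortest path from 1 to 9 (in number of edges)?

3

Distance 0: 1.
Distance 1: 3, 4, 11.
Distance 2: 5, 6, 7, 10.
Distance 3: 0, 2, 8, 9 — contains 9.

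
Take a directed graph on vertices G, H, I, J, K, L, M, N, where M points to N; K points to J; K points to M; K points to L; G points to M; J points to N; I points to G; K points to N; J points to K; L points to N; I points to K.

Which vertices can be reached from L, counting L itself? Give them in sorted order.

L, N

Start at L.
Its neighbours: N.
Nothing further is reachable.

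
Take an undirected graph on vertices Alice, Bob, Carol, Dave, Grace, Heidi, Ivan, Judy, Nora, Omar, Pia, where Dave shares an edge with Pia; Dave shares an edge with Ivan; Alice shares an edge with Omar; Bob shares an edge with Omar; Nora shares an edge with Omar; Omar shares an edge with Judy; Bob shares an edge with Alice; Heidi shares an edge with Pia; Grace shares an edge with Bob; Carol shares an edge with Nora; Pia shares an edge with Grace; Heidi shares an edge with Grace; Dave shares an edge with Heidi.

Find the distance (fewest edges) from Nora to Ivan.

6

Distance 0: Nora.
Distance 1: Carol, Omar.
Distance 2: Alice, Bob, Judy.
Distance 3: Grace.
Distance 4: Heidi, Pia.
Distance 5: Dave.
Distance 6: Ivan — contains Ivan.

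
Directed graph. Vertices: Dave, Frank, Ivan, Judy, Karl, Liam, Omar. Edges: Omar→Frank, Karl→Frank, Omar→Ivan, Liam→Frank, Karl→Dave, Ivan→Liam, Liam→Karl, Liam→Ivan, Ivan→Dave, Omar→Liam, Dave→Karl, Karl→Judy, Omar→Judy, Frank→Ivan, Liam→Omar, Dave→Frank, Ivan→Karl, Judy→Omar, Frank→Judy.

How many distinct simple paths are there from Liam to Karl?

Liam→Frank→Ivan→Dave→Karl
Liam→Frank→Ivan→Karl
Liam→Frank→Judy→Omar→Ivan→Dave→Karl
Liam→Frank→Judy→Omar→Ivan→Karl
Liam→Ivan→Dave→Karl
Liam→Ivan→Karl
Liam→Karl
Liam→Omar→Frank→Ivan→Dave→Karl
Liam→Omar→Frank→Ivan→Karl
Liam→Omar→Ivan→Dave→Karl
Liam→Omar→Ivan→Karl

11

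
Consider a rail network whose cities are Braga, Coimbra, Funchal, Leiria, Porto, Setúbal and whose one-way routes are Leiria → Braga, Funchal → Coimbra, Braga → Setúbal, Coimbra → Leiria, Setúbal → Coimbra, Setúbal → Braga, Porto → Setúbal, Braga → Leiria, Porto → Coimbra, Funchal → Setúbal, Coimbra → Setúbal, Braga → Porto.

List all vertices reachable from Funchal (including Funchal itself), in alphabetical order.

Start at Funchal.
Its neighbours: Coimbra, Setúbal.
Then their neighbours: Braga, Leiria.
Then next layer: Porto.
Every vertex is now reached.

Braga, Coimbra, Funchal, Leiria, Porto, Setúbal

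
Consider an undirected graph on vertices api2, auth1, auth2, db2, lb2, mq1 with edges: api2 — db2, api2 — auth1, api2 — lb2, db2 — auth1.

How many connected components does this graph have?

From api2: component {api2, auth1, db2, lb2}.
From auth2: component {auth2}.
From mq1: component {mq1}.
That's 3 components.

3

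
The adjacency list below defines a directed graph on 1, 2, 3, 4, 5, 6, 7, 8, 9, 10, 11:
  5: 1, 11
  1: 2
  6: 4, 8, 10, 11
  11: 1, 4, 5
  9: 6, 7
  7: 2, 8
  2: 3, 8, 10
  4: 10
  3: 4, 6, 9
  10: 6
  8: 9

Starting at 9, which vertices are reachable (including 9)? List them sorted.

Start at 9.
Its neighbours: 6, 7.
Then their neighbours: 2, 4, 8, 10, 11.
Then next layer: 1, 3, 5.
Every vertex is now reached.

1, 2, 3, 4, 5, 6, 7, 8, 9, 10, 11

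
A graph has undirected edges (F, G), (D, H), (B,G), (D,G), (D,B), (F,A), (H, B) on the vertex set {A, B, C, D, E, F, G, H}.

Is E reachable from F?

Explore from F.
Distance 1: reach A, G.
Distance 2: reach B, D.
Distance 3: reach H.
The search is exhausted without reaching E; it lies in a different component.

No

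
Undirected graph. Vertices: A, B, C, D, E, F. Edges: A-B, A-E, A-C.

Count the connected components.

From A: component {A, B, C, E}.
From D: component {D}.
From F: component {F}.
That's 3 components.

3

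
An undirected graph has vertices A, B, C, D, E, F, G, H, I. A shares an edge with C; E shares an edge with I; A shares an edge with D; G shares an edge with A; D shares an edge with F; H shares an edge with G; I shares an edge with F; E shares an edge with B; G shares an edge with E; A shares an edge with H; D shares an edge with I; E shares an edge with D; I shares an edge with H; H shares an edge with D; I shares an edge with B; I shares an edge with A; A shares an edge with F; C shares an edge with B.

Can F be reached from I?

Explore from I.
Distance 1: reach A, B, D, E, F, H.
Found F.

Yes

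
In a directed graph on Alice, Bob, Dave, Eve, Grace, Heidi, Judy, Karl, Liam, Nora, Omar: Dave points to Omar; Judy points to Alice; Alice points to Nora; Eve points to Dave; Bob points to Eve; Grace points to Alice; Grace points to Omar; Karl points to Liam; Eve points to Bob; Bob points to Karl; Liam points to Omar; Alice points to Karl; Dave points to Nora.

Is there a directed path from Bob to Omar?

Explore from Bob.
Distance 1: reach Eve, Karl.
Distance 2: reach Dave, Liam.
Distance 3: reach Nora, Omar.
Found Omar.

Yes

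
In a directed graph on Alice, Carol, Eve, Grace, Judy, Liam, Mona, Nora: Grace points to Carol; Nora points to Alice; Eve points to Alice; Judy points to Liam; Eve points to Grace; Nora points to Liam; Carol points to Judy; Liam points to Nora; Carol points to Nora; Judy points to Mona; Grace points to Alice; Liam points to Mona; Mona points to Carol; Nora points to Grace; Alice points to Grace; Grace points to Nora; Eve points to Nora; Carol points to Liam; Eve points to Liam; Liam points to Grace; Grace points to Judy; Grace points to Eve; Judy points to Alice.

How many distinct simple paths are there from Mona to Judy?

7

Mona→Carol→Judy
Mona→Carol→Liam→Grace→Judy
Mona→Carol→Liam→Nora→Alice→Grace→Judy
Mona→Carol→Liam→Nora→Grace→Judy
Mona→Carol→Nora→Alice→Grace→Judy
Mona→Carol→Nora→Grace→Judy
Mona→Carol→Nora→Liam→Grace→Judy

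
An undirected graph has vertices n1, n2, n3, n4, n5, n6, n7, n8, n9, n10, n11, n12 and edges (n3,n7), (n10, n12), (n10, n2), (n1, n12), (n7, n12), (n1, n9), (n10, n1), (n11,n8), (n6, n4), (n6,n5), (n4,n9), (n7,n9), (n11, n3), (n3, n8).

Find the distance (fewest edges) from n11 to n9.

3

Distance 0: n11.
Distance 1: n3, n8.
Distance 2: n7.
Distance 3: n9, n12 — contains n9.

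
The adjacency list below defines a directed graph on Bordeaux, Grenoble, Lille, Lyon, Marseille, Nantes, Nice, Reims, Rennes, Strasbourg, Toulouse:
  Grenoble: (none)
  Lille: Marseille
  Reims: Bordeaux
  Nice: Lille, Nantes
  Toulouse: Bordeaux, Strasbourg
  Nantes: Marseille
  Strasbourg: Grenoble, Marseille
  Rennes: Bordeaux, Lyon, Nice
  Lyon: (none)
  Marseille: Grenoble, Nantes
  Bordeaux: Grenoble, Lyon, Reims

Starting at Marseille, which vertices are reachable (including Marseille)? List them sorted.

Grenoble, Marseille, Nantes

Start at Marseille.
Its neighbours: Grenoble, Nantes.
Nothing further is reachable.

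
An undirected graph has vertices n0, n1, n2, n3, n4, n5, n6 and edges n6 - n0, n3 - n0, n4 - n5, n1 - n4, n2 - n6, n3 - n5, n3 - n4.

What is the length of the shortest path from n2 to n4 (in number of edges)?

4

Distance 0: n2.
Distance 1: n6.
Distance 2: n0.
Distance 3: n3.
Distance 4: n4, n5 — contains n4.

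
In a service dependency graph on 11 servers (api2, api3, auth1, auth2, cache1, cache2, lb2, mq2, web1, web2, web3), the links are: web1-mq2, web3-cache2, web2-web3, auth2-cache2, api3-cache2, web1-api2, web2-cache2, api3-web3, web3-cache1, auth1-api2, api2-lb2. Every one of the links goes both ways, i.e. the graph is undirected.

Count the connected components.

2

From api2: component {api2, auth1, lb2, mq2, web1}.
From api3: component {api3, auth2, cache1, cache2, web2, web3}.
That's 2 components.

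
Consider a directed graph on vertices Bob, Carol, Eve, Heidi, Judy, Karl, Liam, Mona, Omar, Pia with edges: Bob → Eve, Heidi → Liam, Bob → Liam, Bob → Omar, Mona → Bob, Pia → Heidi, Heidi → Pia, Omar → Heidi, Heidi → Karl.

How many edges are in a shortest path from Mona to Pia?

4

Distance 0: Mona.
Distance 1: Bob.
Distance 2: Eve, Liam, Omar.
Distance 3: Heidi.
Distance 4: Karl, Pia — contains Pia.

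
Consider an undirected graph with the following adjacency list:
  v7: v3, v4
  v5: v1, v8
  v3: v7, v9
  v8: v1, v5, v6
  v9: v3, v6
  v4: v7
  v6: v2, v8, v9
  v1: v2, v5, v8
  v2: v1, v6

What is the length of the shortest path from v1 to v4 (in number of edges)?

Distance 0: v1.
Distance 1: v2, v5, v8.
Distance 2: v6.
Distance 3: v9.
Distance 4: v3.
Distance 5: v7.
Distance 6: v4 — contains v4.

6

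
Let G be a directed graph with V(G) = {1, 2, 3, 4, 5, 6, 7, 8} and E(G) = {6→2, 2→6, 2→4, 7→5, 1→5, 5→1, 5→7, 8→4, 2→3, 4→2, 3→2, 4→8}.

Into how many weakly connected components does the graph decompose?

From 1: component {1, 5, 7}.
From 2: component {2, 3, 4, 6, 8}.
That's 2 components.

2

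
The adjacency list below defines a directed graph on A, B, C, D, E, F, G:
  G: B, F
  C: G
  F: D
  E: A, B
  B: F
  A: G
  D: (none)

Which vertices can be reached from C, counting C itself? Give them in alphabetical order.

Start at C.
Its neighbours: G.
Then their neighbours: B, F.
Then next layer: D.
Nothing further is reachable.

B, C, D, F, G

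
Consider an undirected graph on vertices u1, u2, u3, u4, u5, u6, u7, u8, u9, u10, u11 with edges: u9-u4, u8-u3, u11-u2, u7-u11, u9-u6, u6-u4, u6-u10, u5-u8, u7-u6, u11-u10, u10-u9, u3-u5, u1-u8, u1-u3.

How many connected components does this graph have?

From u1: component {u1, u3, u5, u8}.
From u2: component {u2, u4, u6, u7, u9, u10, u11}.
That's 2 components.

2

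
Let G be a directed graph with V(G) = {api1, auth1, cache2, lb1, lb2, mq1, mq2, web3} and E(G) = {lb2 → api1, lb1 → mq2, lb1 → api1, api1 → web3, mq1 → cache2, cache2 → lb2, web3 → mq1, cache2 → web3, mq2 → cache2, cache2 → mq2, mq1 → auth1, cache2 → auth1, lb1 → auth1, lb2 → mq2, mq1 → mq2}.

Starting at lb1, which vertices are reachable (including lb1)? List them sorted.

api1, auth1, cache2, lb1, lb2, mq1, mq2, web3

Start at lb1.
Its neighbours: api1, auth1, mq2.
Then their neighbours: cache2, web3.
Then next layer: lb2, mq1.
Every vertex is now reached.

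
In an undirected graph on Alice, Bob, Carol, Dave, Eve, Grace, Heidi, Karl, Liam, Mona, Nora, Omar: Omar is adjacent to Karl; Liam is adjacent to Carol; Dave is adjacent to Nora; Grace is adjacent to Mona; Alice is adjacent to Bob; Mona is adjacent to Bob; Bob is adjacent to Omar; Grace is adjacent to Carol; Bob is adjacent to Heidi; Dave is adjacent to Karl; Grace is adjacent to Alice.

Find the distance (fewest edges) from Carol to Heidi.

Distance 0: Carol.
Distance 1: Grace, Liam.
Distance 2: Alice, Mona.
Distance 3: Bob.
Distance 4: Heidi, Omar — contains Heidi.

4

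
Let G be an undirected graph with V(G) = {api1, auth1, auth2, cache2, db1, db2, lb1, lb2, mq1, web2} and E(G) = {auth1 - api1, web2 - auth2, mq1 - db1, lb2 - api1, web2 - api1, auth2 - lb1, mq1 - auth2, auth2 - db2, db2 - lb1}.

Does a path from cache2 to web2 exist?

cache2 has no edges, so nothing is reachable from it.

No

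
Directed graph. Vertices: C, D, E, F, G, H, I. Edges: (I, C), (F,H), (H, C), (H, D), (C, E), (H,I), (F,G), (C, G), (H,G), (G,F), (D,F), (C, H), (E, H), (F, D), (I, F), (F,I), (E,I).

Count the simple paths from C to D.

10

C→E→H→D
C→E→H→G→F→D
C→E→H→I→F→D
C→E→I→F→D
C→E→I→F→H→D
C→G→F→D
C→G→F→H→D
C→H→D
C→H→G→F→D
C→H→I→F→D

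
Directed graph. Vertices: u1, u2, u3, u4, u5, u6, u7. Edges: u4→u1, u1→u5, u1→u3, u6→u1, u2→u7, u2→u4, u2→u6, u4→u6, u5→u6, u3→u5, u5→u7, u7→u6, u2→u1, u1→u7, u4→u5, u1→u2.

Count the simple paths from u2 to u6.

15

u2→u1→u3→u5→u6
u2→u1→u3→u5→u7→u6
u2→u1→u5→u6
u2→u1→u5→u7→u6
u2→u1→u7→u6
u2→u4→u1→u3→u5→u6
u2→u4→u1→u3→u5→u7→u6
u2→u4→u1→u5→u6
u2→u4→u1→u5→u7→u6
u2→u4→u1→u7→u6
u2→u4→u5→u6
u2→u4→u5→u7→u6
u2→u4→u6
u2→u6
u2→u7→u6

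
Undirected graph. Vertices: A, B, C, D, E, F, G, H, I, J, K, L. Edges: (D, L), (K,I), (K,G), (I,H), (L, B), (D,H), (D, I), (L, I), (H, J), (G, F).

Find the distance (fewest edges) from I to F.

Distance 0: I.
Distance 1: D, H, K, L.
Distance 2: B, G, J.
Distance 3: F — contains F.

3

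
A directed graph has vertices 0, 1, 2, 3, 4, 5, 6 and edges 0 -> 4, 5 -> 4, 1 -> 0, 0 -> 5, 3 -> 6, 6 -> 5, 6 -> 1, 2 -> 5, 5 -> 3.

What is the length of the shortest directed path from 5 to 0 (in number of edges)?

4

Distance 0: 5.
Distance 1: 3, 4.
Distance 2: 6.
Distance 3: 1.
Distance 4: 0 — contains 0.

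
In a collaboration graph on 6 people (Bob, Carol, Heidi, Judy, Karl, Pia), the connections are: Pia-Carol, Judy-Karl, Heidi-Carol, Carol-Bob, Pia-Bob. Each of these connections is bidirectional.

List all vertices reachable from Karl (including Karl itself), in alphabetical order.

Judy, Karl

Start at Karl.
Its neighbours: Judy.
Nothing further is reachable.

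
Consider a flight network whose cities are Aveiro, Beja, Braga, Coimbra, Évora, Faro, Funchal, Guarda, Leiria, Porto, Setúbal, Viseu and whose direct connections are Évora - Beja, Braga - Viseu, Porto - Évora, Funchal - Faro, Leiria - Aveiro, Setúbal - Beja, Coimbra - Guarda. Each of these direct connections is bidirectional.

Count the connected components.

From Aveiro: component {Aveiro, Leiria}.
From Beja: component {Beja, Évora, Porto, Setúbal}.
From Braga: component {Braga, Viseu}.
From Coimbra: component {Coimbra, Guarda}.
From Faro: component {Faro, Funchal}.
That's 5 components.

5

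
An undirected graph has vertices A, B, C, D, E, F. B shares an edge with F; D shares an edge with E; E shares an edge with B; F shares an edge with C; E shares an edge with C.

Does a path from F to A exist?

Explore from F.
Distance 1: reach B, C.
Distance 2: reach E.
Distance 3: reach D.
The search is exhausted without reaching A; it lies in a different component.

No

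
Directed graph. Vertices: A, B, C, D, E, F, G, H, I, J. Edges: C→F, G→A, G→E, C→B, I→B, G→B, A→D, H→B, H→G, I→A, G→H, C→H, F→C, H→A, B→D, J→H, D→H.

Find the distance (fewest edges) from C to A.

2

Distance 0: C.
Distance 1: B, F, H.
Distance 2: A, D, G — contains A.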